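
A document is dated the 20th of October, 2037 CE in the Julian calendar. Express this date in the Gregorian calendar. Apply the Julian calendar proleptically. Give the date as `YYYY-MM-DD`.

2037-11-02

At this point the Julian calendar is 13 days behind the Gregorian.
20 October 2037 Julian + 13 days → 2 November 2037 Gregorian.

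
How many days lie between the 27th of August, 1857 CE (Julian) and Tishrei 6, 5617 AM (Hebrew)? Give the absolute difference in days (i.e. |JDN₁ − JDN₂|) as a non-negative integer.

JDN of the first date = 2399566.
JDN of the second date = 2399228.
|2399228 − 2399566| = 338.

338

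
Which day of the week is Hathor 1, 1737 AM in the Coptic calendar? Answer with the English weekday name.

This is JDN 2459164 (10 November 2020 Gregorian).
JDN 2459164 mod 7 = 1, and JDN 0 was a Monday, so this is a Tuesday.

Tuesday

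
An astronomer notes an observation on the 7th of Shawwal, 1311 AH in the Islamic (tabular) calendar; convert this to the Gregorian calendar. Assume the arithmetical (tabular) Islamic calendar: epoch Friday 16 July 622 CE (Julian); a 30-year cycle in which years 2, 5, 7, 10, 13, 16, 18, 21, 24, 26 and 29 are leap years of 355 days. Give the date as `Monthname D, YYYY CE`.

April 13, 1894 CE

Julian Day Number of the source date = 2412932.
Converting JDN 2412932 to the Gregorian calendar gives 13 April 1894 CE.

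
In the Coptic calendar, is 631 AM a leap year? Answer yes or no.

631 mod 4 = 3; in the Coptic calendar a year is leap when year mod 4 = 3, so it is a leap year.

yes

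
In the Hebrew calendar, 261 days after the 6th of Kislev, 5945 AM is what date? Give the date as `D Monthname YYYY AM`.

The starting date is JDN 2519064; 2519064 + 261 = 2519325.
JDN 2519325 corresponds to 1 Av 5945 AM.

1 Av 5945 AM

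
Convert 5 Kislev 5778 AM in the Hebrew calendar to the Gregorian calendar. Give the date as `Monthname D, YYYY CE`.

November 23, 2017 CE

Both dates share Julian Day Number 2458081; in the Gregorian calendar that is 23 November 2017 CE.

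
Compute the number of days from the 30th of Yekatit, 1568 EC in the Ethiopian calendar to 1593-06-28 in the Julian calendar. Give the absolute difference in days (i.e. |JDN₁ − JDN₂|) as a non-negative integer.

6333

First date → JDN 2296747; second date → JDN 2303080.
The interval is |2296747 − 2303080| = 6333 days.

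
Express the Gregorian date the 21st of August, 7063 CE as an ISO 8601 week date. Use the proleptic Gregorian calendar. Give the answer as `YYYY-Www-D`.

7063-W34-5

The weekday is Friday (ISO weekday 5).
That Friday belongs to ISO week 34 of ISO year 7063.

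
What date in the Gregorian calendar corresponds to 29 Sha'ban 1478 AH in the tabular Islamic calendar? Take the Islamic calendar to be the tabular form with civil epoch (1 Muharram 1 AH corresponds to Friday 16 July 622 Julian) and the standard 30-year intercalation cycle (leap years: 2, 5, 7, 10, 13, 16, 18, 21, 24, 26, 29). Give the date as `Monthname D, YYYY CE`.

Julian Day Number of the source date = 2472075.
Converting JDN 2472075 to the Gregorian calendar gives 17 March 2056 CE.

March 17, 2056 CE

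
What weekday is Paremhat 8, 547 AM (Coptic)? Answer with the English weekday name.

Saturday

This is JDN 2024643 (8 March 831 Gregorian).
Since JDN mod 7 = 5 (0 = Monday), the day is Saturday.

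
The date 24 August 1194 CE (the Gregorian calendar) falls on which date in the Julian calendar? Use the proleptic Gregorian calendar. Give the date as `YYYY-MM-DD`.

The Julian–Gregorian offset here is 7 days (Julian trailing).
24 August 1194 Gregorian − 7 days → 17 August 1194 Julian.

1194-08-17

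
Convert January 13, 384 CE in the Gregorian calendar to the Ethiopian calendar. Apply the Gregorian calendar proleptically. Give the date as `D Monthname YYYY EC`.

16 Tir 376 EC

Both dates share Julian Day Number 1861325; in the Ethiopian calendar that is 16 Tir 376 EC.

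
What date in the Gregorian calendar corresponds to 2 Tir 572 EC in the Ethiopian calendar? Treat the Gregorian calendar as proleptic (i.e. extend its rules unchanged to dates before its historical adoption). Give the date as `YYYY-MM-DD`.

0579-12-31

Julian Day Number of the source date = 1932900.
Converting JDN 1932900 to the Gregorian calendar gives 31 December 579 CE.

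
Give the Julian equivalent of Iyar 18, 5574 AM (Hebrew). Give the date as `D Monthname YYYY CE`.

Julian Day Number of the source date = 2383737.
Converting JDN 2383737 to the Julian calendar gives 26 April 1814 CE.

26 April 1814 CE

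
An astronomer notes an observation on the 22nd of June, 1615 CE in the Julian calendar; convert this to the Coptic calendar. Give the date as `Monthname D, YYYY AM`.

Paoni 28, 1331 AM

Julian Day Number of the source date = 2311109.
Converting JDN 2311109 to the Coptic calendar gives 28 Paoni 1331 AM.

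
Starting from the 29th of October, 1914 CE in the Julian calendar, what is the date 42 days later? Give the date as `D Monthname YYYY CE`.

Counting 42 days forward from JDN 2420448 reaches JDN 2420490, which is 10 December 1914 CE.

10 December 1914 CE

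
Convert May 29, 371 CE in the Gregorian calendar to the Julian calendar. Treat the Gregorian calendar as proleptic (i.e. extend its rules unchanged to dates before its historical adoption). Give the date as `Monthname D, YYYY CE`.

May 28, 371 CE

At this point the Julian calendar is 1 day behind the Gregorian.
29 May 371 Gregorian − 1 day → 28 May 371 Julian.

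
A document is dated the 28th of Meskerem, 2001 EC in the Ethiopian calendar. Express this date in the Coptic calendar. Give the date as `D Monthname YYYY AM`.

28 Thout 1725 AM

The source date corresponds to 8 October 2008 in the Gregorian calendar (JDN 2454748).
That day falls on 28 Thout 1725 AM in the Coptic calendar.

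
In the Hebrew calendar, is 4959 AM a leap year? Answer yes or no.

Hebrew year 4959 is year 19 of its 19-year Metonic cycle; leap years are at positions 3, 6, 8, 11, 14, 17, 19, so it is a leap year (13 months).

yes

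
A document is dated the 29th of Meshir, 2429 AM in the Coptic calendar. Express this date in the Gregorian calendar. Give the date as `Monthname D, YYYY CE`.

Both dates share Julian Day Number 2712035; in the Gregorian calendar that is 14 March 2713 CE.

March 14, 2713 CE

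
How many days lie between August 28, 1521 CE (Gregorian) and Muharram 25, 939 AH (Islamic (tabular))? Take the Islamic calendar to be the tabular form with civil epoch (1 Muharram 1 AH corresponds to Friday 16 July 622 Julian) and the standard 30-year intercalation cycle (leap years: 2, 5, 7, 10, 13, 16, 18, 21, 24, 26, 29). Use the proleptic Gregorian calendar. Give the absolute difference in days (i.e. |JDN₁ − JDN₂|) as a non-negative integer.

4027

First date → JDN 2276833; second date → JDN 2280860.
The interval is |2276833 − 2280860| = 4027 days.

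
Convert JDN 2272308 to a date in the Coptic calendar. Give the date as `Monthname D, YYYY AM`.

The proleptic Gregorian equivalent of JDN 2272308 is 8 April 1509.
In the Coptic calendar that day is Parmouti 3, 1225 AM.

Parmouti 3, 1225 AM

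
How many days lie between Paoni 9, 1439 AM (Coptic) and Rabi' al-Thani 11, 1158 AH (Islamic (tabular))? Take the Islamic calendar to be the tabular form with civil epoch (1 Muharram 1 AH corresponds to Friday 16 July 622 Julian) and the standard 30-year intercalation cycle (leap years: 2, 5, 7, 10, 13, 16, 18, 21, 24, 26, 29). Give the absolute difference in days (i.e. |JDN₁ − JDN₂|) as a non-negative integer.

8004

JDN of the first date = 2350537.
JDN of the second date = 2358541.
|2358541 − 2350537| = 8004.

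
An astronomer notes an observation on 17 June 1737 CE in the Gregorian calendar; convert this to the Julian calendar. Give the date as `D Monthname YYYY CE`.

The Julian–Gregorian offset here is 11 days (Julian trailing).
17 June 1737 Gregorian − 11 days → 6 June 1737 Julian.

6 June 1737 CE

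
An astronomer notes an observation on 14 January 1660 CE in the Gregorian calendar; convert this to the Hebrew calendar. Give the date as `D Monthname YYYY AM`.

1 Shevat 5420 AM

Both dates share Julian Day Number 2327376; in the Hebrew calendar that is 1 Shevat 5420 AM.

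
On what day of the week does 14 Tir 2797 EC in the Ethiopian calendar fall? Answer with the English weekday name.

Friday

Equivalently 28 January 2805 Gregorian, JDN 2745593.
JDN 2745593 mod 7 = 4, and JDN 0 was a Monday, so this is a Friday.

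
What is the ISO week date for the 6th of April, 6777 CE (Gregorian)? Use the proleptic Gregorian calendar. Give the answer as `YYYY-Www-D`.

6777-W14-3

The weekday is Wednesday (ISO weekday 3).
That Wednesday belongs to ISO week 14 of ISO year 6777.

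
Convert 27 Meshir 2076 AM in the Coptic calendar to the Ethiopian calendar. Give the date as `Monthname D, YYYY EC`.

The source date corresponds to 9 March 2360 in the Gregorian calendar (JDN 2583100).
That day falls on 27 Yekatit 2352 EC in the Ethiopian calendar.

Yekatit 27, 2352 EC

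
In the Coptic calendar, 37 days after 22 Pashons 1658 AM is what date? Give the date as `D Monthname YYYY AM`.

29 Paoni 1658 AM

JDN of 22 Pashons 1658 AM = 2430510.
2430510 + 37 = 2430547.
JDN 2430547 in the Coptic calendar is 29 Paoni 1658 AM.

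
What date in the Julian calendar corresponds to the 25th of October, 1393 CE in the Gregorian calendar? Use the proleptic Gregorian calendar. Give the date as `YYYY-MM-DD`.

At this point the Julian calendar is 8 days behind the Gregorian.
25 October 1393 Gregorian − 8 days → 17 October 1393 Julian.

1393-10-17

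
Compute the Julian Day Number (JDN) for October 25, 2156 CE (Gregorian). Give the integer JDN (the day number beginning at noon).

2508821

JDN 2299161 is 15 October 1582 CE (Gregorian); the target day is +209660 days from there, so JDN = 2508821.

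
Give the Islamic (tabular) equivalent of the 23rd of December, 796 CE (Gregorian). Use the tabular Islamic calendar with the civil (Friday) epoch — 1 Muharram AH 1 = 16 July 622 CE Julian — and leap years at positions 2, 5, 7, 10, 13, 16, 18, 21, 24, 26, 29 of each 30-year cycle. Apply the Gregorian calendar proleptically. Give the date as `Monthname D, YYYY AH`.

Both dates share Julian Day Number 2012150; in the tabular Islamic calendar that is 13 Shawwal 180 AH.

Shawwal 13, 180 AH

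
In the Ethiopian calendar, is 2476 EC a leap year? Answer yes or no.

2476 mod 4 = 0; in the Ethiopian calendar a year is leap when year mod 4 = 3, so it is a common year.

no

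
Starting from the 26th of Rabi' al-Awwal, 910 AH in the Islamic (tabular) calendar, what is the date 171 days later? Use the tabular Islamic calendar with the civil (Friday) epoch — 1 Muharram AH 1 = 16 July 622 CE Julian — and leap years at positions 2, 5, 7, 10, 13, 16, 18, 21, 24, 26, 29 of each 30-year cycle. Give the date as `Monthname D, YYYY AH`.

Ramadan 20, 910 AH

JDN of the 26th of Rabi' al-Awwal, 910 AH = 2270643.
2270643 + 171 = 2270814.
JDN 2270814 in the tabular Islamic calendar is Ramadan 20, 910 AH.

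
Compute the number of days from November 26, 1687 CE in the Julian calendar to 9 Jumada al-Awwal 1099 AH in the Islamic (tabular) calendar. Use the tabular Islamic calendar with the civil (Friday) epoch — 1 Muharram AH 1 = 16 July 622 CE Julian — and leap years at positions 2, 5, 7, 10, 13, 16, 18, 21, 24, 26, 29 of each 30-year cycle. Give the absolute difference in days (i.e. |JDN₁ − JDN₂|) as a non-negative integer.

JDN of the first date = 2337564.
JDN of the second date = 2337661.
|2337661 − 2337564| = 97.

97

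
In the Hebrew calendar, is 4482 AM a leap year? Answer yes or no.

yes

Hebrew year 4482 is year 17 of its 19-year Metonic cycle; leap years are at positions 3, 6, 8, 11, 14, 17, 19, so it is a leap year (13 months).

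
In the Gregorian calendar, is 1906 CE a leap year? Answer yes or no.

no

1906 is not divisible by 4, so it is a common year.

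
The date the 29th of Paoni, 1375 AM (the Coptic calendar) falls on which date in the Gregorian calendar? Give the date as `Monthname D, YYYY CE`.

Julian Day Number of the source date = 2327181.
Converting JDN 2327181 to the Gregorian calendar gives 3 July 1659 CE.

July 3, 1659 CE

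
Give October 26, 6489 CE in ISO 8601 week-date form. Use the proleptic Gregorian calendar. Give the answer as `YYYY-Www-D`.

6489-W43-3

The weekday is Wednesday (ISO weekday 3).
That Wednesday belongs to ISO week 43 of ISO year 6489.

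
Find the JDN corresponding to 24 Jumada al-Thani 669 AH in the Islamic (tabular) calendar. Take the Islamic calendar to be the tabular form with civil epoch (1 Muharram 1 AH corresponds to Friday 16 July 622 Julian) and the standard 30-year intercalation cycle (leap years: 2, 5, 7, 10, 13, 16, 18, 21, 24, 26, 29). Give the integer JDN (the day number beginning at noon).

In the proleptic Gregorian calendar the same day is 14 February 1271.
JDN 2451545 is 1 January 2000 CE (Gregorian); the target day is −266217 days from there, so JDN = 2185328.

2185328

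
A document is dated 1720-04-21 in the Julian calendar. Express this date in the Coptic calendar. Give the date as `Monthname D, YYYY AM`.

Both dates share Julian Day Number 2349399; in the Coptic calendar that is 26 Parmouti 1436 AM.

Parmouti 26, 1436 AM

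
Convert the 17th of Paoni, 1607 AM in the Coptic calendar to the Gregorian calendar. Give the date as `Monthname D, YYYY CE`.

June 23, 1891 CE

Julian Day Number of the source date = 2411907.
Converting JDN 2411907 to the Gregorian calendar gives 23 June 1891 CE.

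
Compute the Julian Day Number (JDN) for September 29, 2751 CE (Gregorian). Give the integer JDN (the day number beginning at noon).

2726113

JDN 2299161 is 15 October 1582 CE (Gregorian); the target day is +426952 days from there, so JDN = 2726113.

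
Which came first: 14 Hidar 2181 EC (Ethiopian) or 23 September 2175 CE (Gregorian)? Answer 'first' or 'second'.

First date → JDN 2520539; second date → JDN 2515728.
JDN 2515728 < JDN 2520539, so the second date is earlier.

second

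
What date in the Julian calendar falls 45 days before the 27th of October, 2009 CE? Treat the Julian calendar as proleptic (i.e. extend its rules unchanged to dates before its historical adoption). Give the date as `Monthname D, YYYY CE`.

The starting date is JDN 2455145; 2455145 − 45 = 2455100.
JDN 2455100 corresponds to September 12, 2009 CE.

September 12, 2009 CE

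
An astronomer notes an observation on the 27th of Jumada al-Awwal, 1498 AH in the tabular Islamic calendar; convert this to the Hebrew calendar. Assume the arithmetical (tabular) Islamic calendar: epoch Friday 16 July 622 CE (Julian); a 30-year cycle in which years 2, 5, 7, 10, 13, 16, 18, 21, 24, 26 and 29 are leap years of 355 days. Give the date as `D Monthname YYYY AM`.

Both dates share Julian Day Number 2479071; in the Hebrew calendar that is 28 Iyar 5835 AM.

28 Iyar 5835 AM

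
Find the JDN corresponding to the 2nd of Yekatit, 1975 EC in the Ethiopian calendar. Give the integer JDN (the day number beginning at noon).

2445375

In the Gregorian calendar the same day is 9 February 1983.
JDN 2299161 is 15 October 1582 CE (Gregorian); the target day is +146214 days from there, so JDN = 2445375.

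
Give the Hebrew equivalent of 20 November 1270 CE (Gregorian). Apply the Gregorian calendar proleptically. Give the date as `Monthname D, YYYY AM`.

Cheshvan 27, 5031 AM

Both dates share Julian Day Number 2185242; in the Hebrew calendar that is 27 Cheshvan 5031 AM.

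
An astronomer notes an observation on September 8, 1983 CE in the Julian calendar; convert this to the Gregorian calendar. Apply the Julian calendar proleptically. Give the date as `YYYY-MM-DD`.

1983-09-21

At this point the Julian calendar is 13 days behind the Gregorian.
8 September 1983 Julian + 13 days → 21 September 1983 Gregorian.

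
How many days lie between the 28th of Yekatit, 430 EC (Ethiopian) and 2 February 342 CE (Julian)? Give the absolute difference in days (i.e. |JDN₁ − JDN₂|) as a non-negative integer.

35084

First date → JDN 1881090; second date → JDN 1846006.
The interval is |1881090 − 1846006| = 35084 days.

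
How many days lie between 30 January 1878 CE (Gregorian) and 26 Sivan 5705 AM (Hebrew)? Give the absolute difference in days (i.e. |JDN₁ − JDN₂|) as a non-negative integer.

24599

First date → JDN 2407015; second date → JDN 2431614.
The interval is |2407015 − 2431614| = 24599 days.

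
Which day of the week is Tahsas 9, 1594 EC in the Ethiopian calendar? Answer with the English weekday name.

This is JDN 2306162 (15 December 1601 Gregorian).
Since JDN mod 7 = 5 (0 = Monday), the day is Saturday.

Saturday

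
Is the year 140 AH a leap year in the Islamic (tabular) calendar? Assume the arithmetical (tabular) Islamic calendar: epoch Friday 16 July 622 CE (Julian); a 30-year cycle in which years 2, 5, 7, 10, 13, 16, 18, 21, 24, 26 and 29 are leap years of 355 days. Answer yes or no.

no

Year 140 AH is year 20 of its 30-year cycle; leap positions are 2, 5, 7, 10, 13, 16, 18, 21, 24, 26, 29, so it is a common year (354 days).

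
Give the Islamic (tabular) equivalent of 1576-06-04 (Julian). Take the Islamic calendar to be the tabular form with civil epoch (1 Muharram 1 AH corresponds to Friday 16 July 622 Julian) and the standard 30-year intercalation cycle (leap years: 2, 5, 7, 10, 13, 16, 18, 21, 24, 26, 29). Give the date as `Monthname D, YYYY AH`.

Julian Day Number of the source date = 2296847.
Converting JDN 2296847 to the tabular Islamic calendar gives 7 Rabi' al-Awwal 984 AH.

Rabi' al-Awwal 7, 984 AH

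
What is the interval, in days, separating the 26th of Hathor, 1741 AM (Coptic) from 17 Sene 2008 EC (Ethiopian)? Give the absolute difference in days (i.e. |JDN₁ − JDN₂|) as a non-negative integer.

3086

JDN of the first date = 2460650.
JDN of the second date = 2457564.
|2457564 − 2460650| = 3086.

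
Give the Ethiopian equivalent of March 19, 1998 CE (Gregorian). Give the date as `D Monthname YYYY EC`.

Both dates share Julian Day Number 2450892; in the Ethiopian calendar that is 10 Megabit 1990 EC.

10 Megabit 1990 EC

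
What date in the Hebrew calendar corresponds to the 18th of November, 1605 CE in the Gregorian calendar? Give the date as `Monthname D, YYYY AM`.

Both dates share Julian Day Number 2307596; in the Hebrew calendar that is 8 Kislev 5366 AM.

Kislev 8, 5366 AM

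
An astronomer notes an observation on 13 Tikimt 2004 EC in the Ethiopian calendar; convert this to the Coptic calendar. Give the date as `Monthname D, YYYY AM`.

Paopi 13, 1728 AM

Julian Day Number of the source date = 2455859.
Converting JDN 2455859 to the Coptic calendar gives 13 Paopi 1728 AM.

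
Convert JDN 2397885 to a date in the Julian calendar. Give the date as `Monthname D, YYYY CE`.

JDN 2397885 is 31 January 1853 in the Gregorian calendar.
In the Julian calendar that day is January 19, 1853 CE.

January 19, 1853 CE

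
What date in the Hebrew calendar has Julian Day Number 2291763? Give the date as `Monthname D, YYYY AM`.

Av 2, 5322 AM

The proleptic Gregorian equivalent of JDN 2291763 is 14 July 1562.
In the Hebrew calendar that day is Av 2, 5322 AM.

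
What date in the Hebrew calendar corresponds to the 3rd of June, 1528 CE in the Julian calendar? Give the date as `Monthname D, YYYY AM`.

Sivan 16, 5288 AM

Both dates share Julian Day Number 2279314; in the Hebrew calendar that is 16 Sivan 5288 AM.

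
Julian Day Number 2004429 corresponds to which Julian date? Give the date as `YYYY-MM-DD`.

0775-10-30

The proleptic Gregorian equivalent of JDN 2004429 is 3 November 775.
In the Julian calendar that day is 0775-10-30.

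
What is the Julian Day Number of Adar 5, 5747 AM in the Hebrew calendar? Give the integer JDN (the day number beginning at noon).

In the Gregorian calendar the same day is 6 March 1987.
JDN 2400001 is 17 November 1858 CE (Gregorian), MJD 0; the target day is +46860 days from there, so JDN = 2446861.

2446861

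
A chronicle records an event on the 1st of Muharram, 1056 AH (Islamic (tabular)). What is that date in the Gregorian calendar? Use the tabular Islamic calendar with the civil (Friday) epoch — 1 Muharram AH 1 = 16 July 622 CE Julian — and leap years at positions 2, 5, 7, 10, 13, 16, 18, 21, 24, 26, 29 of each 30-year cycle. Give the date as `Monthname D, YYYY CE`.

Julian Day Number of the source date = 2322297.
Converting JDN 2322297 to the Gregorian calendar gives 17 February 1646 CE.

February 17, 1646 CE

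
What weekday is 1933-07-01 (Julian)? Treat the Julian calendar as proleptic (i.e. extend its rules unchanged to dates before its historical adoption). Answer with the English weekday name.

This is JDN 2427268 (14 July 1933 Gregorian).
2427268 ≡ 4 (mod 7); counting from Monday = 0 gives Friday.

Friday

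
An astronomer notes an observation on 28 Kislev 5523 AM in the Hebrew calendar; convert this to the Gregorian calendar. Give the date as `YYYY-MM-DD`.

Julian Day Number of the source date = 2364965.
Converting JDN 2364965 to the Gregorian calendar gives 14 December 1762 CE.

1762-12-14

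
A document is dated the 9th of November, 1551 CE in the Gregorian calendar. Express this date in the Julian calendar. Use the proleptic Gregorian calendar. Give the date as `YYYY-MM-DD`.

For dates in this range the Gregorian date is 10 days ahead of the Julian.
9 November 1551 Gregorian − 10 days → 30 October 1551 Julian.

1551-10-30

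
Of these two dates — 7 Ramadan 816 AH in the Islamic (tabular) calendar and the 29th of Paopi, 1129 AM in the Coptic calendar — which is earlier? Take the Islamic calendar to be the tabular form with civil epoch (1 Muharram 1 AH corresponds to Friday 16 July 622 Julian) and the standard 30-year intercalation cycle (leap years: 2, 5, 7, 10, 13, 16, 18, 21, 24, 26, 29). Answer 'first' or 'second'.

Converting both to JDN: 2237491 vs 2237090; the smaller is the second.

second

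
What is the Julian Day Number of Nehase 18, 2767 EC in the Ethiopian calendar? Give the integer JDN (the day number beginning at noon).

2734849

Equivalently 30 August 2775 (Gregorian).
JDN 2299161 is 15 October 1582 CE (Gregorian); the target day is +435688 days from there, so JDN = 2734849.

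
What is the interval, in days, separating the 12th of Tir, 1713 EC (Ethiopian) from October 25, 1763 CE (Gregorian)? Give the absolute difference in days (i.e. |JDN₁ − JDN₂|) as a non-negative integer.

JDN of the first date = 2349660.
JDN of the second date = 2365280.
|2365280 − 2349660| = 15620.

15620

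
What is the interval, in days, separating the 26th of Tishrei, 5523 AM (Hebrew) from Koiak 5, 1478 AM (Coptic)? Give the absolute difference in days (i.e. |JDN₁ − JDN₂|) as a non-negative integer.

305

JDN of the first date = 2364903.
JDN of the second date = 2364598.
|2364598 − 2364903| = 305.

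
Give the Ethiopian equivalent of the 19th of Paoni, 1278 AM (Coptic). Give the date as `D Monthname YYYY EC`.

19 Sene 1554 EC

The source date corresponds to 23 June 1562 in the proleptic Gregorian calendar (JDN 2291742).
That day falls on 19 Sene 1554 EC in the Ethiopian calendar.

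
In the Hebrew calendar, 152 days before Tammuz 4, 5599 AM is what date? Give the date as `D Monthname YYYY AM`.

29 Tevet 5599 AM

JDN of Tammuz 4, 5599 AM = 2392907.
2392907 − 152 = 2392755.
JDN 2392755 in the Hebrew calendar is 29 Tevet 5599 AM.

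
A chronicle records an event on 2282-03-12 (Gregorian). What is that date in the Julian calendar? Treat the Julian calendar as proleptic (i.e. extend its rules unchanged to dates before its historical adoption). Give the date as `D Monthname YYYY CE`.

25 February 2282 CE

At this point the Julian calendar is 15 days behind the Gregorian.
12 March 2282 Gregorian − 15 days → 25 February 2282 Julian.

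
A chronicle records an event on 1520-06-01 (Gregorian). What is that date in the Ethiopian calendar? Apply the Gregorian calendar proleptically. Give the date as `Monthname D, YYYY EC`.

Ginbot 27, 1512 EC

Both dates share Julian Day Number 2276380; in the Ethiopian calendar that is 27 Ginbot 1512 EC.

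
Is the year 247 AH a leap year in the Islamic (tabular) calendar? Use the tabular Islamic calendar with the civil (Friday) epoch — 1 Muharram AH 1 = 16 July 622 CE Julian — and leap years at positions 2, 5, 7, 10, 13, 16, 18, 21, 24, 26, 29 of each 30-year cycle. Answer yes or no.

yes

Year 247 AH is year 7 of its 30-year cycle; leap positions are 2, 5, 7, 10, 13, 16, 18, 21, 24, 26, 29, so it is a leap year (355 days).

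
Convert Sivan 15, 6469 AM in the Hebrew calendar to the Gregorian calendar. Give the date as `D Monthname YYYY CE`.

Both dates share Julian Day Number 2710667; in the Gregorian calendar that is 15 June 2709 CE.

15 June 2709 CE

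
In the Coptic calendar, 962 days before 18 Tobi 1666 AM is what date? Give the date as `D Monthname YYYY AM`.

2 Paoni 1663 AM

The starting date is JDN 2433308; 2433308 − 962 = 2432346.
JDN 2432346 corresponds to 2 Paoni 1663 AM.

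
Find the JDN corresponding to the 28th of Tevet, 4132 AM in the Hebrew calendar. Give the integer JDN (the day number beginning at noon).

1856951

In the proleptic Gregorian calendar the same day is 22 January 372.
JDN 2451545 is 1 January 2000 CE (Gregorian); the target day is −594594 days from there, so JDN = 1856951.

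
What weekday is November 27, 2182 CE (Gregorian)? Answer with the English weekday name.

Wednesday

JDN 2518350 mod 7 = 2, and JDN 0 was a Monday, so this is a Wednesday.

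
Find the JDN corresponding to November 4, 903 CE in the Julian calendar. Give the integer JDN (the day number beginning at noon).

In the proleptic Gregorian calendar the same day is 9 November 903.
JDN 2299161 is 15 October 1582 CE (Gregorian); the target day is −247975 days from there, so JDN = 2051186.

2051186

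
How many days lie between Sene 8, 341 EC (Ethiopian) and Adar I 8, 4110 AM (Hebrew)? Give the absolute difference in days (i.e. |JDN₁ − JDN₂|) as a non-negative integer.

246

JDN of the first date = 1848683.
JDN of the second date = 1848929.
|1848929 − 1848683| = 246.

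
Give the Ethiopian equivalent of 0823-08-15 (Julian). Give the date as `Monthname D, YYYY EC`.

Julian Day Number of the source date = 2021885.
Converting JDN 2021885 to the Ethiopian calendar gives 22 Nehase 815 EC.

Nehase 22, 815 EC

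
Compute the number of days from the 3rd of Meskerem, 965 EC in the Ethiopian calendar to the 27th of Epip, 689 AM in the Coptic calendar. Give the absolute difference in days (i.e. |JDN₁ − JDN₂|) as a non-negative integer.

JDN of the first date = 2076324.
JDN of the second date = 2076648.
|2076648 − 2076324| = 324.

324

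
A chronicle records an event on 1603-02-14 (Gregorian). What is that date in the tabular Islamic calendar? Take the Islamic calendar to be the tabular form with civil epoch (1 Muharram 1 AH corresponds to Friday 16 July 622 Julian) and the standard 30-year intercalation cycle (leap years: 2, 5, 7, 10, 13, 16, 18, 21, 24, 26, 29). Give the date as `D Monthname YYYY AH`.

3 Ramadan 1011 AH

Julian Day Number of the source date = 2306588.
Converting JDN 2306588 to the tabular Islamic calendar gives 3 Ramadan 1011 AH.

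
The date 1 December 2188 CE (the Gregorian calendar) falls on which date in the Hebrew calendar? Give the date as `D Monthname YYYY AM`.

Both dates share Julian Day Number 2520546; in the Hebrew calendar that is 11 Kislev 5949 AM.

11 Kislev 5949 AM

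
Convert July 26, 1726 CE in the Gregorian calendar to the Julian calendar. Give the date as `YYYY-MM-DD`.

1726-07-15

The Julian–Gregorian offset here is 11 days (Julian trailing).
26 July 1726 Gregorian − 11 days → 15 July 1726 Julian.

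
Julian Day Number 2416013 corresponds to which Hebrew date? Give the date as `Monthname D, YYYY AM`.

Elul 18, 5662 AM

JDN 2416013 is 20 September 1902 in the Gregorian calendar.
In the Hebrew calendar that day is Elul 18, 5662 AM.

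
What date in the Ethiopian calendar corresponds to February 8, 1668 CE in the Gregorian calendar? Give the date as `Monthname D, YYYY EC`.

Julian Day Number of the source date = 2330323.
Converting JDN 2330323 to the Ethiopian calendar gives 3 Yekatit 1660 EC.

Yekatit 3, 1660 EC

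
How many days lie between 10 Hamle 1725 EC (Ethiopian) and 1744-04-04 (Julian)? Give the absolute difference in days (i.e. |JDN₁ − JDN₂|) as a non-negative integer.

First date → JDN 2354221; second date → JDN 2358148.
The interval is |2354221 − 2358148| = 3927 days.

3927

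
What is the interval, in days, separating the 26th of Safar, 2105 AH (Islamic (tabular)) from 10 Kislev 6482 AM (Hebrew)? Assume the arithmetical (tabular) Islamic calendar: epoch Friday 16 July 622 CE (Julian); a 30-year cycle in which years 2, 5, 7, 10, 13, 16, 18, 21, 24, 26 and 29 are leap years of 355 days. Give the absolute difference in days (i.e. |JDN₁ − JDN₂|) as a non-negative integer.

21128

First date → JDN 2694082; second date → JDN 2715210.
The interval is |2694082 − 2715210| = 21128 days.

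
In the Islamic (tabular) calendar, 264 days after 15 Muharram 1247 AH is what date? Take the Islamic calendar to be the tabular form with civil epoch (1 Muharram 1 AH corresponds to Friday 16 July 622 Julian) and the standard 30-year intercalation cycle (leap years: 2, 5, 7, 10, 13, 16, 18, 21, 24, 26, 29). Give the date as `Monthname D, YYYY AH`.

The starting date is JDN 2389995; 2389995 + 264 = 2390259.
JDN 2390259 corresponds to Shawwal 13, 1247 AH.

Shawwal 13, 1247 AH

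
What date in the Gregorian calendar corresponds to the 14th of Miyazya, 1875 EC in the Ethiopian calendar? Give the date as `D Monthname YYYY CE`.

Both dates share Julian Day Number 2408922; in the Gregorian calendar that is 21 April 1883 CE.

21 April 1883 CE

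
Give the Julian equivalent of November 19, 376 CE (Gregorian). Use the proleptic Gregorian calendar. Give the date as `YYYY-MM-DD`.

At this point the Julian calendar is 1 day behind the Gregorian.
19 November 376 Gregorian − 1 day → 18 November 376 Julian.

0376-11-18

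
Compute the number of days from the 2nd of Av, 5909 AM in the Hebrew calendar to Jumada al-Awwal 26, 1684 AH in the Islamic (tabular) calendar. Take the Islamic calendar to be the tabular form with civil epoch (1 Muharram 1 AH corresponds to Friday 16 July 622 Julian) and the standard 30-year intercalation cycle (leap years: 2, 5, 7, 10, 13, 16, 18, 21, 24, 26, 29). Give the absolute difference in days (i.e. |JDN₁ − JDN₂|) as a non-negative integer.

First date → JDN 2506183; second date → JDN 2544982.
The interval is |2506183 − 2544982| = 38799 days.

38799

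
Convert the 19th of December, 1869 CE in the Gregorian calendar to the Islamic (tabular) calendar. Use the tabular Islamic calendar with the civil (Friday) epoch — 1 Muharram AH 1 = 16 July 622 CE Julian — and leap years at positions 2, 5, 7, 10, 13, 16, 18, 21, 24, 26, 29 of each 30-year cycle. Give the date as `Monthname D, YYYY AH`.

Ramadan 15, 1286 AH

Julian Day Number of the source date = 2404051.
Converting JDN 2404051 to the tabular Islamic calendar gives 15 Ramadan 1286 AH.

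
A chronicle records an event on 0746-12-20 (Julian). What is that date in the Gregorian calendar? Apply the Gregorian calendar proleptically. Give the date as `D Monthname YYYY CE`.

For dates in this range the Gregorian date is 4 days ahead of the Julian.
20 December 746 Julian + 4 days → 24 December 746 Gregorian.

24 December 746 CE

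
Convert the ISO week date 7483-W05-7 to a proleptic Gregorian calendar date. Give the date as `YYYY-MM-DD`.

7483-02-04

ISO week 1 of 7483 is the week containing the first Thursday of 7483.
Week 5, day 7 (Sunday) lands on 7483-02-04.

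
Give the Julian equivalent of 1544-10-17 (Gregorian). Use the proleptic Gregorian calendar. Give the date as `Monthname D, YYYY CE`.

At this point the Julian calendar is 10 days behind the Gregorian.
17 October 1544 Gregorian − 10 days → 7 October 1544 Julian.

October 7, 1544 CE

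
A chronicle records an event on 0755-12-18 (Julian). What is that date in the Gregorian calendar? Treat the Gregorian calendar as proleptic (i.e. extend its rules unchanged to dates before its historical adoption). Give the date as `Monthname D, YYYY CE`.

The Julian–Gregorian offset here is 4 days (Julian trailing).
18 December 755 Julian + 4 days → 22 December 755 Gregorian.

December 22, 755 CE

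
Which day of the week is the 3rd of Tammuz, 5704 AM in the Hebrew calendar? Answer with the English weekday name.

Saturday

In the Gregorian calendar this is 24 June 1944 (JDN 2431266).
2431266 ≡ 5 (mod 7); counting from Monday = 0 gives Saturday.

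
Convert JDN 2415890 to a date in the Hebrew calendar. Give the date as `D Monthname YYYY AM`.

13 Iyar 5662 AM

The Gregorian equivalent of JDN 2415890 is 20 May 1902.
In the Hebrew calendar that day is 13 Iyar 5662 AM.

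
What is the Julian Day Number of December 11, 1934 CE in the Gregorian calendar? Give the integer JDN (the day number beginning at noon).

2427783

JDN 2299161 is 15 October 1582 CE (Gregorian); the target day is +128622 days from there, so JDN = 2427783.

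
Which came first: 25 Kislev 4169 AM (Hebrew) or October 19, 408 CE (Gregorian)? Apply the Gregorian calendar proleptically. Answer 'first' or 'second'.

second

Converting both to JDN: 1870414 vs 1870371; the smaller is the second.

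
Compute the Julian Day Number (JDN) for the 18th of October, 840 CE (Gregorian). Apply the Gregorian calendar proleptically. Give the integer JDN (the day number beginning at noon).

2028155

JDN 2400001 is 17 November 1858 CE (Gregorian), MJD 0; the target day is −371846 days from there, so JDN = 2028155.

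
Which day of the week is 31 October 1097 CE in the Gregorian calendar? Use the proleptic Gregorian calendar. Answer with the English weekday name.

Sunday

JDN 2122035 mod 7 = 6, and JDN 0 was a Monday, so this is a Sunday.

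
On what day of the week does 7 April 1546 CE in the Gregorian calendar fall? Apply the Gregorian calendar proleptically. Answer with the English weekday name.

JDN 2285821 mod 7 = 6, and JDN 0 was a Monday, so this is a Sunday.

Sunday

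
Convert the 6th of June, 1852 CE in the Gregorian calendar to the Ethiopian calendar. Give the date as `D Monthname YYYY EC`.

Julian Day Number of the source date = 2397646.
Converting JDN 2397646 to the Ethiopian calendar gives 30 Ginbot 1844 EC.

30 Ginbot 1844 EC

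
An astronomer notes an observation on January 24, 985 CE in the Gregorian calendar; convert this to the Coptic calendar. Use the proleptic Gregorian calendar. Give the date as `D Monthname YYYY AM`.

24 Tobi 701 AM

Both dates share Julian Day Number 2080848; in the Coptic calendar that is 24 Tobi 701 AM.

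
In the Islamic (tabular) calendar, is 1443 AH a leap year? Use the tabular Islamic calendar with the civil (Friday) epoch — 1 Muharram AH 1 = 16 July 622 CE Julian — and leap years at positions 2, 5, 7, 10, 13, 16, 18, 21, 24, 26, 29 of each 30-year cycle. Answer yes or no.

Year 1443 AH is year 3 of its 30-year cycle; leap positions are 2, 5, 7, 10, 13, 16, 18, 21, 24, 26, 29, so it is a common year (354 days).

no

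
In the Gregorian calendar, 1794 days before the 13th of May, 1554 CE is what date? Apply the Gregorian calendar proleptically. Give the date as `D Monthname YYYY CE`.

Counting 1794 days back from JDN 2288779 reaches JDN 2286985, which is 14 June 1549 CE.

14 June 1549 CE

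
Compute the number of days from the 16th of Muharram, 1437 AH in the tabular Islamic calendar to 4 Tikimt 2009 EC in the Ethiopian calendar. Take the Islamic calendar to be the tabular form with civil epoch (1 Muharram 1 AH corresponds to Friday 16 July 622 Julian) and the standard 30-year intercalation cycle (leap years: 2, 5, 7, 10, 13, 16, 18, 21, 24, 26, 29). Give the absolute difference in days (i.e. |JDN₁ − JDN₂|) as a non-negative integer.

JDN of the first date = 2457326.
JDN of the second date = 2457676.
|2457676 − 2457326| = 350.

350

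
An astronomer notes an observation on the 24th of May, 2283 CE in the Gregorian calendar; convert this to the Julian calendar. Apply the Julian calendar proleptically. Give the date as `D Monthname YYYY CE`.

The Julian–Gregorian offset here is 15 days (Julian trailing).
24 May 2283 Gregorian − 15 days → 9 May 2283 Julian.

9 May 2283 CE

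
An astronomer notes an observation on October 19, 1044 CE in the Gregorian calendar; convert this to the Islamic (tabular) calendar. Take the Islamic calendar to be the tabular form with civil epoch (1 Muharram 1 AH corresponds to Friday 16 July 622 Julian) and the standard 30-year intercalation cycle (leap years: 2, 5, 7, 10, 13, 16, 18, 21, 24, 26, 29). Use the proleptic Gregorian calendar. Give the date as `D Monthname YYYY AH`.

18 Rabi' al-Awwal 436 AH

Julian Day Number of the source date = 2102665.
Converting JDN 2102665 to the tabular Islamic calendar gives 18 Rabi' al-Awwal 436 AH.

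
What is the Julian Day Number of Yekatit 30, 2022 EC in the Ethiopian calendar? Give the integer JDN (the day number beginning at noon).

In the Gregorian calendar the same day is 9 March 2030.
JDN 2451545 is 1 January 2000 CE (Gregorian); the target day is +11025 days from there, so JDN = 2462570.

2462570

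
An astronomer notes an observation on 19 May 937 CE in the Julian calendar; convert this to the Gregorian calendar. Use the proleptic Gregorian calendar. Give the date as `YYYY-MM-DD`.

The Julian–Gregorian offset here is 5 days (Julian trailing).
19 May 937 Julian + 5 days → 24 May 937 Gregorian.

0937-05-24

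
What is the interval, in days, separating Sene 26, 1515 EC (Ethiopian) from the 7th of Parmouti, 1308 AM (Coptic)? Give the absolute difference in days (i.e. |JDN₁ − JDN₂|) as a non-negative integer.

25124

First date → JDN 2277504; second date → JDN 2302628.
The interval is |2277504 − 2302628| = 25124 days.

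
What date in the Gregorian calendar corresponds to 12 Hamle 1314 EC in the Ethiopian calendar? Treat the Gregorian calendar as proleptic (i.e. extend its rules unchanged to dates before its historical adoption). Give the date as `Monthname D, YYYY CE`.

Both dates share Julian Day Number 2204105; in the Gregorian calendar that is 14 July 1322 CE.

July 14, 1322 CE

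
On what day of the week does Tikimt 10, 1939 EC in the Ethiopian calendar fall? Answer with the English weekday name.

This is JDN 2432114 (20 October 1946 Gregorian).
2432114 ≡ 6 (mod 7); counting from Monday = 0 gives Sunday.

Sunday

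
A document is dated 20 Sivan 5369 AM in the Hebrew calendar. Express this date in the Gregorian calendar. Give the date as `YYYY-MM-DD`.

1609-06-22

Julian Day Number of the source date = 2308908.
Converting JDN 2308908 to the Gregorian calendar gives 22 June 1609 CE.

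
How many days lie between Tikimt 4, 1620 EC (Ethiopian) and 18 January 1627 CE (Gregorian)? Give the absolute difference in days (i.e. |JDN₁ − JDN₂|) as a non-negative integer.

First date → JDN 2315594; second date → JDN 2315327.
The interval is |2315594 − 2315327| = 267 days.

267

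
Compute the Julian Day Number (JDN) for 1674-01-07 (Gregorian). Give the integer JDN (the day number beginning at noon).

2332483

JDN 2299161 is 15 October 1582 CE (Gregorian); the target day is +33322 days from there, so JDN = 2332483.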